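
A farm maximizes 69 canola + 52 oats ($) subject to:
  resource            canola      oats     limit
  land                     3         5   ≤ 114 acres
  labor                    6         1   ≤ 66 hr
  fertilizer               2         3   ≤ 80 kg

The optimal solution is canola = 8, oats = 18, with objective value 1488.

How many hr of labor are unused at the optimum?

0

labor used = 6·8 + 1·18 = 66; slack = 66 − 66 = 0.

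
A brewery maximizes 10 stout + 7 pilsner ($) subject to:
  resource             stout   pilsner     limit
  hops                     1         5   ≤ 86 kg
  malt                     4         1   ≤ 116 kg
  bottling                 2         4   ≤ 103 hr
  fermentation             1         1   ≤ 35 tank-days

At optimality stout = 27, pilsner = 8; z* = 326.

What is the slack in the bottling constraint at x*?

bottling used = 2·27 + 4·8 = 86; slack = 103 − 86 = 17.

17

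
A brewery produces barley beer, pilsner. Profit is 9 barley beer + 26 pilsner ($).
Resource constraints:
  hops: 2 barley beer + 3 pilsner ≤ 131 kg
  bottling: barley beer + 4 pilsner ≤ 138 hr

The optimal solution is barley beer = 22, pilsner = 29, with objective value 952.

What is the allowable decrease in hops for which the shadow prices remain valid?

Binding constraints: hops, bottling. The basis is B = [[2,3],[1,4]] with det 5.
Per unit decrease in hops, x* moves by d = (-0.8, 0.2).
The basis stays optimal until barley beer reaches 0; allowable decrease = 27.5 kg.

27.5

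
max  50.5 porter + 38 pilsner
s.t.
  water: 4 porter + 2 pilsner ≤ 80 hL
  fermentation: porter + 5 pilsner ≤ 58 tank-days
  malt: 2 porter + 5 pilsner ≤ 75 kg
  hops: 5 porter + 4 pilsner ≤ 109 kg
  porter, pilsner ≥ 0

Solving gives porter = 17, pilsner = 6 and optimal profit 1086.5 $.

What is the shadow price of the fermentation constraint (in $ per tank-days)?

0

At the optimum: water uses 80 of 80 (binding); fermentation uses 47 of 58 (slack = 11); malt uses 64 of 75 (slack = 11); hops uses 109 of 109 (binding).
By complementary slackness, y = 0 for the non-binding constraints.
Dual feasibility on the basic columns requires 4·y_water + 5·y_hops = 50.5, 2·y_water + 4·y_hops = 38.
This yields shadow prices y_water = 2, y_hops = 8.5.
Shadow price of fermentation = 0.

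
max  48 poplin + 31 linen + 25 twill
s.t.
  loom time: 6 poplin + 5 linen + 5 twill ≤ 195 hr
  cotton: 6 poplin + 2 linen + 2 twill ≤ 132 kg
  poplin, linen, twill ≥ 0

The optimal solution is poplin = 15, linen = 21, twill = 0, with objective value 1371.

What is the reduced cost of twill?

-6

Both loom time and cotton are binding at x*.
Dual feasibility on the basic columns requires 6·y_loom time + 6·y_cotton = 48, 5·y_loom time + 2·y_cotton = 31.
→ y_loom time = 5 and y_cotton = 3.
Reduced cost of twill: c₃ − yᵀa₃ = 25 − (5·5 + 3·2) = 25 − 31 = -6.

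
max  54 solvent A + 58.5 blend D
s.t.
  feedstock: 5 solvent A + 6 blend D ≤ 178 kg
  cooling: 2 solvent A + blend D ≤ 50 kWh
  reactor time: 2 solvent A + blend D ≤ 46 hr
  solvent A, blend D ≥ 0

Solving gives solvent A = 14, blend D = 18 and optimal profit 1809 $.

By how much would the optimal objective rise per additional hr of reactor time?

Check each constraint at x*: feedstock 178/178 (tight); cooling 46/50 (slack 4); reactor time 46/46 (tight).
By complementary slackness, y = 0 for the non-binding constraint.
The binding rows give the dual system: 5·y_feedstock + 2·y_reactor time = 54 and 6·y_feedstock + 1·y_reactor time = 58.5.
Solving: y_feedstock = 9, y_reactor time = 4.5.
Shadow price of reactor time = 4.5.

4.5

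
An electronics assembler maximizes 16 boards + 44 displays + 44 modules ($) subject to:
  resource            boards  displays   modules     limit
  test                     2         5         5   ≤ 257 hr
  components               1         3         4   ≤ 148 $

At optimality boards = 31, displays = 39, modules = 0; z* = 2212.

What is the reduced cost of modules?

-8

Both test and components are binding at x*.
From A_Bᵀ y = c: 2·y_test + 1·y_components = 16; 5·y_test + 3·y_components = 44.
This yields shadow prices y_test = 4, y_components = 8.
Reduced cost of modules: c₃ − yᵀa₃ = 44 − (4·5 + 8·4) = 44 − 52 = -8.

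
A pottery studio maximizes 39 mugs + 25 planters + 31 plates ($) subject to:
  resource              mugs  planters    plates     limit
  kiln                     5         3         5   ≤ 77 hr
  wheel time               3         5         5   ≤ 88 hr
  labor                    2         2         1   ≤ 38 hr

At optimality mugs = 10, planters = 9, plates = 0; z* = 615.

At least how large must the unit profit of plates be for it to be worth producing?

37

Binding: kiln and labor. Non-binding: wheel time (13 unused).
By complementary slackness, y = 0 for the non-binding constraint.
From A_Bᵀ y = c: 5·y_kiln + 2·y_labor = 39; 3·y_kiln + 2·y_labor = 25.
→ y_kiln = 7 and y_labor = 2.
plates enters the basis when its profit ≥ yᵀa₃ = 7·5 + 2·1 = 37.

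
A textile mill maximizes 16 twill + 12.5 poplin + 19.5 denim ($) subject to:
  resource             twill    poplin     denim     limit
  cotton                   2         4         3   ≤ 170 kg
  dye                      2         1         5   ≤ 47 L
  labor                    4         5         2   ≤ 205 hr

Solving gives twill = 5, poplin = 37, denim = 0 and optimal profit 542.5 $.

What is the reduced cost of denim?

-8.5

Check each constraint at x*: cotton 158/170 (slack 12); dye 47/47 (tight); labor 205/205 (tight).
Slack constraints have shadow price 0 (complementary slackness).
From A_Bᵀ y = c: 2·y_dye + 4·y_labor = 16; 1·y_dye + 5·y_labor = 12.5.
This yields shadow prices y_dye = 5, y_labor = 1.5.
Reduced cost of denim: c₃ − yᵀa₃ = 19.5 − (5·5 + 1.5·2) = 19.5 − 28 = -8.5.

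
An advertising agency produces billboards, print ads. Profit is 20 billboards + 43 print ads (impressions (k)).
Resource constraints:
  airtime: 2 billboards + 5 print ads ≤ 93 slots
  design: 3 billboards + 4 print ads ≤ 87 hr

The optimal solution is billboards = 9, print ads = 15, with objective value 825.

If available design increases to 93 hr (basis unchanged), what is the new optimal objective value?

837

Both airtime and design are binding at x*.
Dual feasibility on the basic columns requires 2·y_airtime + 3·y_design = 20, 5·y_airtime + 4·y_design = 43.
Solving: y_airtime = 7, y_design = 2.
Δz = y_design·Δb = 2 × (6) = 12, so new z* = 825 + 12 = 837.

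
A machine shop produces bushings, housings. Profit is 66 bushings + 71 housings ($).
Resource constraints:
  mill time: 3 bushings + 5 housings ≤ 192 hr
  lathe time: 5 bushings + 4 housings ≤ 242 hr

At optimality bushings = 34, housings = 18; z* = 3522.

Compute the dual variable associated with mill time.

Check each constraint at x*: mill time 192/192 (tight); lathe time 242/242 (tight).
Dual feasibility on the basic columns requires 3·y_mill time + 5·y_lathe time = 66, 5·y_mill time + 4·y_lathe time = 71.
This yields shadow prices y_mill time = 7, y_lathe time = 9.
Shadow price of mill time = 7.

7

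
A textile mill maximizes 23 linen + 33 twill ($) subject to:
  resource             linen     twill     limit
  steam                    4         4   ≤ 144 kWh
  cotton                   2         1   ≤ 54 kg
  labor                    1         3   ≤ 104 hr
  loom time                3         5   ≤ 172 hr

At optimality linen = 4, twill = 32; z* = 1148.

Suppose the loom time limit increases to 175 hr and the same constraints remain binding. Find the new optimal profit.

1163

Check each constraint at x*: steam 144/144 (tight); cotton 40/54 (slack 14); labor 100/104 (slack 4); loom time 172/172 (tight).
Since cotton, labor are not tight, their duals are 0.
Dual feasibility on the basic columns requires 4·y_steam + 3·y_loom time = 23, 4·y_steam + 5·y_loom time = 33.
→ y_steam = 2 and y_loom time = 5.
Δz = y_loom time·Δb = 5 × (3) = 15, so new z* = 1148 + 15 = 1163.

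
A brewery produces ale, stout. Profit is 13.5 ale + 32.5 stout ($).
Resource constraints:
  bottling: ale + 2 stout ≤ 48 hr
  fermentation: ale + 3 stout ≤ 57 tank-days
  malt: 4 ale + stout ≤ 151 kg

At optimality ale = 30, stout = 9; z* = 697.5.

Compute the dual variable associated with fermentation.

5.5

At the optimum: bottling uses 48 of 48 (binding); fermentation uses 57 of 57 (binding); malt uses 129 of 151 (slack = 22).
Since malt is not tight, its dual is 0.
The binding rows give the dual system: 1·y_bottling + 1·y_fermentation = 13.5 and 2·y_bottling + 3·y_fermentation = 32.5.
Solving: y_bottling = 8, y_fermentation = 5.5.
Shadow price of fermentation = 5.5.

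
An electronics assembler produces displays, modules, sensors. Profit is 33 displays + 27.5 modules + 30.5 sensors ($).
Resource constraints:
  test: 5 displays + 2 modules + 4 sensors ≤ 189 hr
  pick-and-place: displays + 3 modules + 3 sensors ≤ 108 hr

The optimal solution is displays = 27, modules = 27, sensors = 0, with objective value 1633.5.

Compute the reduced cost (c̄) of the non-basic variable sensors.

Both test and pick-and-place are binding at x*.
From A_Bᵀ y = c: 5·y_test + 1·y_pick-and-place = 33; 2·y_test + 3·y_pick-and-place = 27.5.
This yields shadow prices y_test = 5.5, y_pick-and-place = 5.5.
Reduced cost of sensors: c₃ − yᵀa₃ = 30.5 − (5.5·4 + 5.5·3) = 30.5 − 38.5 = -8.

-8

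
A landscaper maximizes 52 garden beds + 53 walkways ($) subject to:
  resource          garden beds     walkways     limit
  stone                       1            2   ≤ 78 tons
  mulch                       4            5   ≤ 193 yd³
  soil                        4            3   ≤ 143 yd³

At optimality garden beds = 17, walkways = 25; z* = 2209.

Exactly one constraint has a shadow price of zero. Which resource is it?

stone: 67/78 (slack 11)
mulch: 193/193 (binding)
soil: 143/143 (binding)
By complementary slackness, a constraint with positive slack has shadow price 0 → stone.

stone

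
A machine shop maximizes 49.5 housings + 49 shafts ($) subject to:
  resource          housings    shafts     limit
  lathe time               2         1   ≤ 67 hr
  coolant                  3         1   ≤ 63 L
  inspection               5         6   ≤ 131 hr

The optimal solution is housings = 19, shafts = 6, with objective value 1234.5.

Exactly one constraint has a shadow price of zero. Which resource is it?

lathe time

lathe time: 44/67 (slack 23)
coolant: 63/63 (binding)
inspection: 131/131 (binding)
By complementary slackness, a constraint with positive slack has shadow price 0 → lathe time.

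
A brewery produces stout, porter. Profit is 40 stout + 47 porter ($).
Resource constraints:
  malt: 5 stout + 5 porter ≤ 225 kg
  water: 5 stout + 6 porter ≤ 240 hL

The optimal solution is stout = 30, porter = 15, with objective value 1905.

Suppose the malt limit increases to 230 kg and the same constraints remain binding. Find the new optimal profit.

Check each constraint at x*: malt 225/225 (tight); water 240/240 (tight).
Dual feasibility on the basic columns requires 5·y_malt + 5·y_water = 40, 5·y_malt + 6·y_water = 47.
→ y_malt = 1 and y_water = 7.
Δz = y_malt·Δb = 1 × (5) = 5, so new z* = 1905 + 5 = 1910.

1910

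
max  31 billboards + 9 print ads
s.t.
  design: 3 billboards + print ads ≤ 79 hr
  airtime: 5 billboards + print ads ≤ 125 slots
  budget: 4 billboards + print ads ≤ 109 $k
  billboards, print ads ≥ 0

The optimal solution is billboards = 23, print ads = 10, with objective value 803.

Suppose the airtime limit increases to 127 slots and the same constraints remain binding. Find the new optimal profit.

807

At the optimum: design uses 79 of 79 (binding); airtime uses 125 of 125 (binding); budget uses 102 of 109 (slack = 7).
Slack constraints have shadow price 0 (complementary slackness).
Dual feasibility on the basic columns requires 3·y_design + 5·y_airtime = 31, 1·y_design + 1·y_airtime = 9.
Solving: y_design = 7, y_airtime = 2.
Δz = y_airtime·Δb = 2 × (2) = 4, so new z* = 803 + 4 = 807.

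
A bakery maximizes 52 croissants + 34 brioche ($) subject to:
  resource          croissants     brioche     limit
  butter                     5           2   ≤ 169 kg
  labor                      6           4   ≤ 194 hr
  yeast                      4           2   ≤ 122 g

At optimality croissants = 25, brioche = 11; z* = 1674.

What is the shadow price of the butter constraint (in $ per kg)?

0

Check each constraint at x*: butter 147/169 (slack 22); labor 194/194 (tight); yeast 122/122 (tight).
By complementary slackness, y = 0 for the non-binding constraint.
Dual feasibility on the basic columns requires 6·y_labor + 4·y_yeast = 52, 4·y_labor + 2·y_yeast = 34.
→ y_labor = 8 and y_yeast = 1.
Shadow price of butter = 0.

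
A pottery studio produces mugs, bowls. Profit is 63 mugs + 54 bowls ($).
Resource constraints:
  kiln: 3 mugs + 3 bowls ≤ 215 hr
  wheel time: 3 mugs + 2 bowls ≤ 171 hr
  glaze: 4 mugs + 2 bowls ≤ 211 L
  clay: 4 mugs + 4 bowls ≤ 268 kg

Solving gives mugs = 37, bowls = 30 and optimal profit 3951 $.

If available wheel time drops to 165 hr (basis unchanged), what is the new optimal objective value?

Check each constraint at x*: kiln 201/215 (slack 14); wheel time 171/171 (tight); glaze 208/211 (slack 3); clay 268/268 (tight).
Slack constraints have shadow price 0 (complementary slackness).
The binding rows give the dual system: 3·y_wheel time + 4·y_clay = 63 and 2·y_wheel time + 4·y_clay = 54.
This yields shadow prices y_wheel time = 9, y_clay = 9.
Δz = y_wheel time·Δb = 9 × (-6) = -54, so new z* = 3951 − 54 = 3897.

3897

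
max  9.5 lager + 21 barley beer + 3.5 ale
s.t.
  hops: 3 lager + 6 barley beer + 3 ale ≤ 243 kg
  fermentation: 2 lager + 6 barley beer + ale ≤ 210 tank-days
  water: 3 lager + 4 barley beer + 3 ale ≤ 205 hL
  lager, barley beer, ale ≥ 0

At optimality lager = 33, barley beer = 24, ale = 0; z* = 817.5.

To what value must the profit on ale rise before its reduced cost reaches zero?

Check each constraint at x*: hops 243/243 (tight); fermentation 210/210 (tight); water 195/205 (slack 10).
Since water is not tight, its dual is 0.
From A_Bᵀ y = c: 3·y_hops + 2·y_fermentation = 9.5; 6·y_hops + 6·y_fermentation = 21.
This yields shadow prices y_hops = 2.5, y_fermentation = 1.
ale enters the basis when its profit ≥ yᵀa₃ = 2.5·3 + 1·1 = 8.5.

8.5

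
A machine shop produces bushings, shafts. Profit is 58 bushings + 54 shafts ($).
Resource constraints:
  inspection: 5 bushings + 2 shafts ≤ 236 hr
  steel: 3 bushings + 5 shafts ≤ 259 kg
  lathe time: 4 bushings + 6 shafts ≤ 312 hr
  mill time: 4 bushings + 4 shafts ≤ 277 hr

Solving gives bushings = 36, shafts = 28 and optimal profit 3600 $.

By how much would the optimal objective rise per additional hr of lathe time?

Check each constraint at x*: inspection 236/236 (tight); steel 248/259 (slack 11); lathe time 312/312 (tight); mill time 256/277 (slack 21).
Slack constraints have shadow price 0 (complementary slackness).
Dual feasibility on the basic columns requires 5·y_inspection + 4·y_lathe time = 58, 2·y_inspection + 6·y_lathe time = 54.
This yields shadow prices y_inspection = 6, y_lathe time = 7.
Shadow price of lathe time = 7.

7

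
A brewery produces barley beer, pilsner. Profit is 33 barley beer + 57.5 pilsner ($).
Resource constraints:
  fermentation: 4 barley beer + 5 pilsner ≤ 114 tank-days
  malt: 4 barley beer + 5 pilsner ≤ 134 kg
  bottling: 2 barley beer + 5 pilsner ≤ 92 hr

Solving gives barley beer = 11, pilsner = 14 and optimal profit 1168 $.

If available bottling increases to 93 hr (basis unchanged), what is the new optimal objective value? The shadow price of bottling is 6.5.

Δb = 1, so new z* = 1168 + (6.5)·(1) = 1168 + 6.5 = 1174.5.

1174.5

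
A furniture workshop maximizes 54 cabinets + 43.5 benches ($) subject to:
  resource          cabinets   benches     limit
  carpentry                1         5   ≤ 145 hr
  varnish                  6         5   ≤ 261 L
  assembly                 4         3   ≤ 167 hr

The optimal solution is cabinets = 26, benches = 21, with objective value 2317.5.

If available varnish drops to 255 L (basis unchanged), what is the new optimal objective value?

2281.5

Check each constraint at x*: carpentry 131/145 (slack 14); varnish 261/261 (tight); assembly 167/167 (tight).
By complementary slackness, y = 0 for the non-binding constraint.
The binding rows give the dual system: 6·y_varnish + 4·y_assembly = 54 and 5·y_varnish + 3·y_assembly = 43.5.
Solving: y_varnish = 6, y_assembly = 4.5.
Δz = y_varnish·Δb = 6 × (-6) = -36, so new z* = 2317.5 − 36 = 2281.5.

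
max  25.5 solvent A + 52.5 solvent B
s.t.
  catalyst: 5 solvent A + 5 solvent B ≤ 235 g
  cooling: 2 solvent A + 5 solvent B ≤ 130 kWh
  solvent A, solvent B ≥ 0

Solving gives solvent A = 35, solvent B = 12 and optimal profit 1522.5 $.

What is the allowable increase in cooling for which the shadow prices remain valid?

105

Binding constraints: catalyst, cooling. The basis is B = [[5,5],[2,5]] with det 15.
Per unit increase in cooling, x* moves by d = (-0.3333, 0.3333).
The basis stays optimal until solvent A reaches 0; allowable increase = 105 kWh.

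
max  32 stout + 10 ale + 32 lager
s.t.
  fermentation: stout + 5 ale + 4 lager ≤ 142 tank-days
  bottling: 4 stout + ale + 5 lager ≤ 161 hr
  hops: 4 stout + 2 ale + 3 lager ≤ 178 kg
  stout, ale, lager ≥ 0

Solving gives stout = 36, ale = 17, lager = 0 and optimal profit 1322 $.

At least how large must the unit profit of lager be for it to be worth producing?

Check each constraint at x*: fermentation 121/142 (slack 21); bottling 161/161 (tight); hops 178/178 (tight).
By complementary slackness, y = 0 for the non-binding constraint.
The binding rows give the dual system: 4·y_bottling + 4·y_hops = 32 and 1·y_bottling + 2·y_hops = 10.
→ y_bottling = 6 and y_hops = 2.
lager enters the basis when its profit ≥ yᵀa₃ = 6·5 + 2·3 = 36.

36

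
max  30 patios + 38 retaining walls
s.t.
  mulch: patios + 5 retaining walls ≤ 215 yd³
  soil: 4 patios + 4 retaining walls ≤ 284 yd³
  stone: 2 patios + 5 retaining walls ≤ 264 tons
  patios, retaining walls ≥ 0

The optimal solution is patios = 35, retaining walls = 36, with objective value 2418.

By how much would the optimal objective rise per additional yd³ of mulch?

2

Binding: mulch and soil. Non-binding: stone (14 unused).
Since stone is not tight, its dual is 0.
Dual feasibility on the basic columns requires 1·y_mulch + 4·y_soil = 30, 5·y_mulch + 4·y_soil = 38.
→ y_mulch = 2 and y_soil = 7.
Shadow price of mulch = 2.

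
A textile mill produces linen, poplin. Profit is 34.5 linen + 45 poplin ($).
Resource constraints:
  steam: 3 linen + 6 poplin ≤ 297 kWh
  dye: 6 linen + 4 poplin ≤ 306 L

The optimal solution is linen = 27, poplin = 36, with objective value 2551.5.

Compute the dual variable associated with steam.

At the optimum: steam uses 297 of 297 (binding); dye uses 306 of 306 (binding).
Dual feasibility on the basic columns requires 3·y_steam + 6·y_dye = 34.5, 6·y_steam + 4·y_dye = 45.
This yields shadow prices y_steam = 5.5, y_dye = 3.
Shadow price of steam = 5.5.

5.5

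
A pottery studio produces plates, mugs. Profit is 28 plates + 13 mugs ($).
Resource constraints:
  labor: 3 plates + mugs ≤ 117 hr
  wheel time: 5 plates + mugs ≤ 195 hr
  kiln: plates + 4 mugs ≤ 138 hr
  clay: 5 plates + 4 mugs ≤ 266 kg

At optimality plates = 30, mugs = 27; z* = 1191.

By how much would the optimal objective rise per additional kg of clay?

At the optimum: labor uses 117 of 117 (binding); wheel time uses 177 of 195 (slack = 18); kiln uses 138 of 138 (binding); clay uses 258 of 266 (slack = 8).
Slack constraints have shadow price 0 (complementary slackness).
Dual feasibility on the basic columns requires 3·y_labor + 1·y_kiln = 28, 1·y_labor + 4·y_kiln = 13.
Solving: y_labor = 9, y_kiln = 1.
Shadow price of clay = 0.

0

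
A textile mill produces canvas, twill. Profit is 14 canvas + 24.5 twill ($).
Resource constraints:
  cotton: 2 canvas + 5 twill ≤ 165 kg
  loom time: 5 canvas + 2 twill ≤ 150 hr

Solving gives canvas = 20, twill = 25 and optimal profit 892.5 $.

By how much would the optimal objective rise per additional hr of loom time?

Check each constraint at x*: cotton 165/165 (tight); loom time 150/150 (tight).
From A_Bᵀ y = c: 2·y_cotton + 5·y_loom time = 14; 5·y_cotton + 2·y_loom time = 24.5.
Solving: y_cotton = 4.5, y_loom time = 1.
Shadow price of loom time = 1.

1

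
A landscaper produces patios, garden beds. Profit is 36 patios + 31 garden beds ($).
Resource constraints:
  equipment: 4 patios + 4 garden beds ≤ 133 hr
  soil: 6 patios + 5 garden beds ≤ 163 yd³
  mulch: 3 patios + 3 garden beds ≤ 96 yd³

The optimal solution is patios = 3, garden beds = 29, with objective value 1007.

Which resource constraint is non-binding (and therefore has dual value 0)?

equipment: 128/133 (slack 5)
soil: 163/163 (binding)
mulch: 96/96 (binding)
By complementary slackness, a constraint with positive slack has shadow price 0 → equipment.

equipment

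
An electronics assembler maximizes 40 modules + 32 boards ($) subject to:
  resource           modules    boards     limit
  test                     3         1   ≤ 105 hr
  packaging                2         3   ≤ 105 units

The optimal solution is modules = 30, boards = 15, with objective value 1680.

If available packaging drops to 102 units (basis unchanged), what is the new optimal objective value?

Both test and packaging are binding at x*.
Dual feasibility on the basic columns requires 3·y_test + 2·y_packaging = 40, 1·y_test + 3·y_packaging = 32.
This yields shadow prices y_test = 8, y_packaging = 8.
Δz = y_packaging·Δb = 8 × (-3) = -24, so new z* = 1680 − 24 = 1656.

1656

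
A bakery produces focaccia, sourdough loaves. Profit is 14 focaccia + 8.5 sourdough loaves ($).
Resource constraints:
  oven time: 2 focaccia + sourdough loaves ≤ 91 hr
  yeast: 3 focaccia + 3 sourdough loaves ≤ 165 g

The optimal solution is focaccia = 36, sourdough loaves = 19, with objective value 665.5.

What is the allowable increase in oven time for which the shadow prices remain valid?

19

Binding constraints: oven time, yeast. The basis is B = [[2,1],[3,3]] with det 3.
Per unit increase in oven time, x* moves by d = (1, -1).
The basis stays optimal until sourdough loaves reaches 0; allowable increase = 19 hr.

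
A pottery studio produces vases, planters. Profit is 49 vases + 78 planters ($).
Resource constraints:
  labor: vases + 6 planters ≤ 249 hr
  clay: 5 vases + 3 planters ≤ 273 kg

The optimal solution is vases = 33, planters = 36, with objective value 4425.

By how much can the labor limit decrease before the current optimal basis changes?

194.4

Binding constraints: labor, clay. The basis is B = [[1,6],[5,3]] with det -27.
Per unit decrease in labor, x* moves by d = (0.1111, -0.1852).
The basis stays optimal until planters reaches 0; allowable decrease = 194.4 hr.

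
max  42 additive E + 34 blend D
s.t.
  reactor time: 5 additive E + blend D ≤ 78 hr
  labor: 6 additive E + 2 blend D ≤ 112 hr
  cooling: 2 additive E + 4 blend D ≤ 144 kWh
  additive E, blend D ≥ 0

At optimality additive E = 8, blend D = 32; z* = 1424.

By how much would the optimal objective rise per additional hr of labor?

Binding: labor and cooling. Non-binding: reactor time (6 unused).
Slack constraints have shadow price 0 (complementary slackness).
From A_Bᵀ y = c: 6·y_labor + 2·y_cooling = 42; 2·y_labor + 4·y_cooling = 34.
Solving: y_labor = 5, y_cooling = 6.
Shadow price of labor = 5.

5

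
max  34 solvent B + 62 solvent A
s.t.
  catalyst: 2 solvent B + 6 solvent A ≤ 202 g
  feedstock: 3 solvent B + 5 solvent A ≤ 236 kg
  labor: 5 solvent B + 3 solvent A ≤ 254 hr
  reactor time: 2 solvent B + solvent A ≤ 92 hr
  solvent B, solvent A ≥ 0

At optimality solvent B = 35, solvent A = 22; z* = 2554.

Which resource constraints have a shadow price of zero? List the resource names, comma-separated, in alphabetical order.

feedstock, labor

catalyst: 202/202 (binding)
feedstock: 215/236 (slack 21)
labor: 241/254 (slack 13)
reactor time: 92/92 (binding)
By complementary slackness, a constraint with positive slack has shadow price 0 → feedstock, labor.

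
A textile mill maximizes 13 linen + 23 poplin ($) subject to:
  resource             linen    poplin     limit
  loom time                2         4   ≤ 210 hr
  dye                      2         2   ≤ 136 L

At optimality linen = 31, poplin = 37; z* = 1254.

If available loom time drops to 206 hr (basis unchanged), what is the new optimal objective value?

1234

Both loom time and dye are binding at x*.
From A_Bᵀ y = c: 2·y_loom time + 2·y_dye = 13; 4·y_loom time + 2·y_dye = 23.
This yields shadow prices y_loom time = 5, y_dye = 1.5.
Δz = y_loom time·Δb = 5 × (-4) = -20, so new z* = 1254 − 20 = 1234.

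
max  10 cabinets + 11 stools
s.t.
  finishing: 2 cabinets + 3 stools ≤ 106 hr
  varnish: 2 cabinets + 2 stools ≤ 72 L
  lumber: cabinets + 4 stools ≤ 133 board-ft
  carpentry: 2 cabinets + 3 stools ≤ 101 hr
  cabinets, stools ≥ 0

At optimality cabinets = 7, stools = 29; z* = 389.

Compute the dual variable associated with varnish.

Check each constraint at x*: finishing 101/106 (slack 5); varnish 72/72 (tight); lumber 123/133 (slack 10); carpentry 101/101 (tight).
By complementary slackness, y = 0 for the non-binding constraints.
From A_Bᵀ y = c: 2·y_varnish + 2·y_carpentry = 10; 2·y_varnish + 3·y_carpentry = 11.
This yields shadow prices y_varnish = 4, y_carpentry = 1.
Shadow price of varnish = 4.

4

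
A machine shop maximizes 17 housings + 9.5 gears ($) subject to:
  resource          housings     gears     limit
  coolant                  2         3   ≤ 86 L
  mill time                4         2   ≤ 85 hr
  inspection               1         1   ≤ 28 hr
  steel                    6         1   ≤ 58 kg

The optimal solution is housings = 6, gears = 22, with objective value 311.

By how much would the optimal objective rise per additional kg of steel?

Binding: inspection and steel. Non-binding: coolant (8 unused), mill time (17 unused).
Since coolant, mill time are not tight, their duals are 0.
The binding rows give the dual system: 1·y_inspection + 6·y_steel = 17 and 1·y_inspection + 1·y_steel = 9.5.
This yields shadow prices y_inspection = 8, y_steel = 1.5.
Shadow price of steel = 1.5.

1.5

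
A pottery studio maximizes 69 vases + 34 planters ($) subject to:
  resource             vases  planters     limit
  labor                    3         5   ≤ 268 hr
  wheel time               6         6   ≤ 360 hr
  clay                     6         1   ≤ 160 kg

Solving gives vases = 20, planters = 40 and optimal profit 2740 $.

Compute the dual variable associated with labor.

0

Check each constraint at x*: labor 260/268 (slack 8); wheel time 360/360 (tight); clay 160/160 (tight).
By complementary slackness, y = 0 for the non-binding constraint.
From A_Bᵀ y = c: 6·y_wheel time + 6·y_clay = 69; 6·y_wheel time + 1·y_clay = 34.
This yields shadow prices y_wheel time = 4.5, y_clay = 7.
Shadow price of labor = 0.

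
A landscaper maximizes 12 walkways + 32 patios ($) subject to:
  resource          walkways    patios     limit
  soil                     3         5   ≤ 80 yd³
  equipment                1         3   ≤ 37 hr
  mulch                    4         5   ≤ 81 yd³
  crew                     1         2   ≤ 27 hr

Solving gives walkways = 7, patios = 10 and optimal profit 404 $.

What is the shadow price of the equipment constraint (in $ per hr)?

Check each constraint at x*: soil 71/80 (slack 9); equipment 37/37 (tight); mulch 78/81 (slack 3); crew 27/27 (tight).
Slack constraints have shadow price 0 (complementary slackness).
The binding rows give the dual system: 1·y_equipment + 1·y_crew = 12 and 3·y_equipment + 2·y_crew = 32.
Solving: y_equipment = 8, y_crew = 4.
Shadow price of equipment = 8.

8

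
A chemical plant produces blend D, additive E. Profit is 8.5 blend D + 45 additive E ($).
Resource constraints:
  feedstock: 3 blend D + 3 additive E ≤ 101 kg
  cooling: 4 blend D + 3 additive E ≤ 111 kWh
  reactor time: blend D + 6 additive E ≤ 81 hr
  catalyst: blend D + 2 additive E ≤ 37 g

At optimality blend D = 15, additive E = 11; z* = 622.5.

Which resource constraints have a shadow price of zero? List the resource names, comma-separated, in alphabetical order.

feedstock: 78/101 (slack 23)
cooling: 93/111 (slack 18)
reactor time: 81/81 (binding)
catalyst: 37/37 (binding)
By complementary slackness, a constraint with positive slack has shadow price 0 → cooling, feedstock.

cooling, feedstock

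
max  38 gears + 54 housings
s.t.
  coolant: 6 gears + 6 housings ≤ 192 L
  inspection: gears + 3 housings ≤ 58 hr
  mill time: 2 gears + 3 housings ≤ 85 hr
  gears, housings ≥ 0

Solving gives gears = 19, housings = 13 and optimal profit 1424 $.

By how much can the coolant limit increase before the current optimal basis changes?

32

Binding constraints: coolant, inspection. The basis is B = [[6,6],[1,3]] with det 12.
Per unit increase in coolant, x* moves by d = (0.25, -0.0833).
The basis stays optimal until mill time becomes binding; allowable increase = 32 L.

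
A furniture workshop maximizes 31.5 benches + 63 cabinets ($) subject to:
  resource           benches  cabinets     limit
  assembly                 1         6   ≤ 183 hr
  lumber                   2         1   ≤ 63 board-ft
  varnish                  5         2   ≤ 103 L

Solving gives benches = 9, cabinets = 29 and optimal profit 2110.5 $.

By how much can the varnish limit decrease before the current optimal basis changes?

42

Binding constraints: assembly, varnish. The basis is B = [[1,6],[5,2]] with det -28.
Per unit decrease in varnish, x* moves by d = (-0.2143, 0.0357).
The basis stays optimal until benches reaches 0; allowable decrease = 42 L.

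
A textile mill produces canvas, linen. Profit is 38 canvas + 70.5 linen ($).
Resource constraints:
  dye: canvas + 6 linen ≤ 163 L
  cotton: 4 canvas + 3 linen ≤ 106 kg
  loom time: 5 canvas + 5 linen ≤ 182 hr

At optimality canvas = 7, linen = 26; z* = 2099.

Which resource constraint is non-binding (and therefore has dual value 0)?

loom time

dye: 163/163 (binding)
cotton: 106/106 (binding)
loom time: 165/182 (slack 17)
By complementary slackness, a constraint with positive slack has shadow price 0 → loom time.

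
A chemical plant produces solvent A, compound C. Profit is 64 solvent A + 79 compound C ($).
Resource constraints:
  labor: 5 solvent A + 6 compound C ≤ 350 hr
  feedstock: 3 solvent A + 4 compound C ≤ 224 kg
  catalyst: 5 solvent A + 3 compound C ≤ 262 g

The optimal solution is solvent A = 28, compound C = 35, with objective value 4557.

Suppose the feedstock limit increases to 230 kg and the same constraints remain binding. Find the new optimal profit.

4590

Check each constraint at x*: labor 350/350 (tight); feedstock 224/224 (tight); catalyst 245/262 (slack 17).
By complementary slackness, y = 0 for the non-binding constraint.
The binding rows give the dual system: 5·y_labor + 3·y_feedstock = 64 and 6·y_labor + 4·y_feedstock = 79.
Solving: y_labor = 9.5, y_feedstock = 5.5.
Δz = y_feedstock·Δb = 5.5 × (6) = 33, so new z* = 4557 + 33 = 4590.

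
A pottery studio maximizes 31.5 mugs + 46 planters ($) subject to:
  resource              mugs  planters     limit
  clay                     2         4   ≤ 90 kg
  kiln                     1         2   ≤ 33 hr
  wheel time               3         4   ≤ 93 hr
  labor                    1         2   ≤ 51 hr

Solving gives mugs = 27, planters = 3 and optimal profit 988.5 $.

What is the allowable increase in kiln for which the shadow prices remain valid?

12

Binding constraints: kiln, wheel time. The basis is B = [[1,2],[3,4]] with det -2.
Per unit increase in kiln, x* moves by d = (-2, 1.5).
The basis stays optimal until clay becomes binding; allowable increase = 12 hr.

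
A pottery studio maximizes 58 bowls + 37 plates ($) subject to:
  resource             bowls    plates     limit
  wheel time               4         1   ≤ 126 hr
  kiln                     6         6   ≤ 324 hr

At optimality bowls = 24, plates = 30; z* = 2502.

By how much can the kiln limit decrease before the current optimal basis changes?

135

Binding constraints: wheel time, kiln. The basis is B = [[4,1],[6,6]] with det 18.
Per unit decrease in kiln, x* moves by d = (0.0556, -0.2222).
The basis stays optimal until plates reaches 0; allowable decrease = 135 hr.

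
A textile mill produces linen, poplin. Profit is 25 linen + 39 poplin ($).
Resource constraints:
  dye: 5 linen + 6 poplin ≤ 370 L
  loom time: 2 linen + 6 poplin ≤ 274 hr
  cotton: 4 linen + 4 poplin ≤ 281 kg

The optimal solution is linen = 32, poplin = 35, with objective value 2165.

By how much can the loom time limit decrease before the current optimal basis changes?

58.5

Binding constraints: dye, loom time. The basis is B = [[5,6],[2,6]] with det 18.
Per unit decrease in loom time, x* moves by d = (0.3333, -0.2778).
The basis stays optimal until cotton becomes binding; allowable decrease = 58.5 hr.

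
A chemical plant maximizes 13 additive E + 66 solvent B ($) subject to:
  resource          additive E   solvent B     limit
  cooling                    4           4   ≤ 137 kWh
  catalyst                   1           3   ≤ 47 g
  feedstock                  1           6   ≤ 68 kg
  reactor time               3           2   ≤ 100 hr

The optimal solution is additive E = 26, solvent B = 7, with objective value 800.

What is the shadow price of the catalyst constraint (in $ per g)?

4

Check each constraint at x*: cooling 132/137 (slack 5); catalyst 47/47 (tight); feedstock 68/68 (tight); reactor time 92/100 (slack 8).
Slack constraints have shadow price 0 (complementary slackness).
From A_Bᵀ y = c: 1·y_catalyst + 1·y_feedstock = 13; 3·y_catalyst + 6·y_feedstock = 66.
This yields shadow prices y_catalyst = 4, y_feedstock = 9.
Shadow price of catalyst = 4.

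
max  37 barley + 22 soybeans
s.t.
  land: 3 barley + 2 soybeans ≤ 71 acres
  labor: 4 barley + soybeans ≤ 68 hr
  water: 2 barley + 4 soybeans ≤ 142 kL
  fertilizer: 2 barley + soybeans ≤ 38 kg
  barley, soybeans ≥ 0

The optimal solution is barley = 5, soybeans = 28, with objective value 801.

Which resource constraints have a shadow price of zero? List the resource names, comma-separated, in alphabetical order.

land: 71/71 (binding)
labor: 48/68 (slack 20)
water: 122/142 (slack 20)
fertilizer: 38/38 (binding)
By complementary slackness, a constraint with positive slack has shadow price 0 → labor, water.

labor, water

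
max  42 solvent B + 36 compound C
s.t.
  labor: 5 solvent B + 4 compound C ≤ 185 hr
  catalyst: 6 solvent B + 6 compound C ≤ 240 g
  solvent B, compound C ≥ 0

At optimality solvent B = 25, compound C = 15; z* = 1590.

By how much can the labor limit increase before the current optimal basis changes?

15

Binding constraints: labor, catalyst. The basis is B = [[5,4],[6,6]] with det 6.
Per unit increase in labor, x* moves by d = (1, -1).
The basis stays optimal until compound C reaches 0; allowable increase = 15 hr.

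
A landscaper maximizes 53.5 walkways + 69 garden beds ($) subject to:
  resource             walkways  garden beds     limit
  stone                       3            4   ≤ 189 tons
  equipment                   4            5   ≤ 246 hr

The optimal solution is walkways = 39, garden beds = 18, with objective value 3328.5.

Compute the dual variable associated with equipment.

7

Check each constraint at x*: stone 189/189 (tight); equipment 246/246 (tight).
From A_Bᵀ y = c: 3·y_stone + 4·y_equipment = 53.5; 4·y_stone + 5·y_equipment = 69.
→ y_stone = 8.5 and y_equipment = 7.
Shadow price of equipment = 7.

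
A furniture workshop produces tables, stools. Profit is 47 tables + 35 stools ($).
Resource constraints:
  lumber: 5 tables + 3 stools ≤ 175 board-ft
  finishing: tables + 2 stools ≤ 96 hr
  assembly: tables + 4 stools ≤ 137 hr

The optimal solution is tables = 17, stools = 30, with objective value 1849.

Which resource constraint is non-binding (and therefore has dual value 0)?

lumber: 175/175 (binding)
finishing: 77/96 (slack 19)
assembly: 137/137 (binding)
By complementary slackness, a constraint with positive slack has shadow price 0 → finishing.

finishing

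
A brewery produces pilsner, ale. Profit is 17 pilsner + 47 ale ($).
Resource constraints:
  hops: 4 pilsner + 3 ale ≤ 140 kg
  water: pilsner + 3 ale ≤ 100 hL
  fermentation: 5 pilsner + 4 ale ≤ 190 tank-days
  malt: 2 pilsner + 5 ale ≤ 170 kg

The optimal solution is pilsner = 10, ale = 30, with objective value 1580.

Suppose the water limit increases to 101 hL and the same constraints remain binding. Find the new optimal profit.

1589

Binding: water and malt. Non-binding: hops (10 unused), fermentation (20 unused).
Since hops, fermentation are not tight, their duals are 0.
The binding rows give the dual system: 1·y_water + 2·y_malt = 17 and 3·y_water + 5·y_malt = 47.
→ y_water = 9 and y_malt = 4.
Δz = y_water·Δb = 9 × (1) = 9, so new z* = 1580 + 9 = 1589.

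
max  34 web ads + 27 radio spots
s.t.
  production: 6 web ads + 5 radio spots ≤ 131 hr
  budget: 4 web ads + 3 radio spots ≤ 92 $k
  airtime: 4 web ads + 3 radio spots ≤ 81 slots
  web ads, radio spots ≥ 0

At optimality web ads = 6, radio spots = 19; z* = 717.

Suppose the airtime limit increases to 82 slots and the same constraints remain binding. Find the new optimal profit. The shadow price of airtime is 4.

Δb = 1, so new z* = 717 + (4)·(1) = 717 + 4 = 721.

721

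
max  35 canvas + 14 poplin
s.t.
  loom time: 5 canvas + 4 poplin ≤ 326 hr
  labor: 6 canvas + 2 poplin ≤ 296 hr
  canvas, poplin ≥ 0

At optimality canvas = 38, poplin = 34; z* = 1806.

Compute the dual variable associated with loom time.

Check each constraint at x*: loom time 326/326 (tight); labor 296/296 (tight).
Dual feasibility on the basic columns requires 5·y_loom time + 6·y_labor = 35, 4·y_loom time + 2·y_labor = 14.
Solving: y_loom time = 1, y_labor = 5.
Shadow price of loom time = 1.

1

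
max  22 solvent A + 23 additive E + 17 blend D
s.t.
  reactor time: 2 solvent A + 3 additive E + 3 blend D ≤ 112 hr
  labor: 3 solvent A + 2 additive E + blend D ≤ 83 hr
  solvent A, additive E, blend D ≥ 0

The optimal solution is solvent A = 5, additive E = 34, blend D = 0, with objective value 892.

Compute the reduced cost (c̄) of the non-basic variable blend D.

-2

Check each constraint at x*: reactor time 112/112 (tight); labor 83/83 (tight).
The binding rows give the dual system: 2·y_reactor time + 3·y_labor = 22 and 3·y_reactor time + 2·y_labor = 23.
Solving: y_reactor time = 5, y_labor = 4.
Reduced cost of blend D: c₃ − yᵀa₃ = 17 − (5·3 + 4·1) = 17 − 19 = -2.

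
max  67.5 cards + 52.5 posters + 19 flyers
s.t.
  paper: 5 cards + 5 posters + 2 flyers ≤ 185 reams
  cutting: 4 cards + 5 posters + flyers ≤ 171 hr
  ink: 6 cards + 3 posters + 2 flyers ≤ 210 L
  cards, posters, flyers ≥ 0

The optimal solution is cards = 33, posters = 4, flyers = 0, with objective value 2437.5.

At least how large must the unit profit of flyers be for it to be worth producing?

Binding: paper and ink. Non-binding: cutting (19 unused).
Since cutting is not tight, its dual is 0.
Dual feasibility on the basic columns requires 5·y_paper + 6·y_ink = 67.5, 5·y_paper + 3·y_ink = 52.5.
This yields shadow prices y_paper = 7.5, y_ink = 5.
flyers enters the basis when its profit ≥ yᵀa₃ = 7.5·2 + 5·2 = 25.

25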